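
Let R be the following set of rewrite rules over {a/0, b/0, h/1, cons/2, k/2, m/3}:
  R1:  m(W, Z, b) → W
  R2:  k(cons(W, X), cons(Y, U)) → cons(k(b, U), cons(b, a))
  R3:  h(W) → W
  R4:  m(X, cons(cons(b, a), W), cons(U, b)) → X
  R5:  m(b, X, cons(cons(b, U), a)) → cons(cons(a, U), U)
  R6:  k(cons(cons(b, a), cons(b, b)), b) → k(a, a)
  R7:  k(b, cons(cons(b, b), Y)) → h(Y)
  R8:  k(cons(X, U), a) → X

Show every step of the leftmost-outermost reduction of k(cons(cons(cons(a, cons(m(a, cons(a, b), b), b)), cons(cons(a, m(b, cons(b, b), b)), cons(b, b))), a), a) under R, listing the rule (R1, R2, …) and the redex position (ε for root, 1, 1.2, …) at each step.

cons(cons(a, cons(a, b)), cons(cons(a, b), cons(b, b)))

1. k(cons(cons(cons(a, cons(m(a, cons(a, b), b), b)), cons(cons(a, m(b, cons(b, b), b)), cons(b, b))), a), a)  →  cons(cons(a, cons(m(a, cons(a, b), b), b)), cons(cons(a, m(b, cons(b, b), b)), cons(b, b)))   [R8 at ε]
2. cons(cons(a, cons(m(a, cons(a, b), b), b)), cons(cons(a, m(b, cons(b, b), b)), cons(b, b)))  →  cons(cons(a, cons(a, b)), cons(cons(a, m(b, cons(b, b), b)), cons(b, b)))   [R1 at 1.2.1]
3. cons(cons(a, cons(a, b)), cons(cons(a, m(b, cons(b, b), b)), cons(b, b)))  →  cons(cons(a, cons(a, b)), cons(cons(a, b), cons(b, b)))   [R1 at 2.1.2]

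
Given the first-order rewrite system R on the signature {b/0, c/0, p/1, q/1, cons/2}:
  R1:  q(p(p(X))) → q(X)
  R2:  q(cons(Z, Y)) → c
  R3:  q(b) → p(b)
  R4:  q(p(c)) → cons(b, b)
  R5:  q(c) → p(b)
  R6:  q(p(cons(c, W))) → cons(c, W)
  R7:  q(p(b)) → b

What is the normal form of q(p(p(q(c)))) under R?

b

1. q(p(p(q(c))))  →  q(q(c))   [R1 at ε]
2. q(q(c))  →  q(p(b))   [R5 at 1]
3. q(p(b))  →  b   [R7 at ε]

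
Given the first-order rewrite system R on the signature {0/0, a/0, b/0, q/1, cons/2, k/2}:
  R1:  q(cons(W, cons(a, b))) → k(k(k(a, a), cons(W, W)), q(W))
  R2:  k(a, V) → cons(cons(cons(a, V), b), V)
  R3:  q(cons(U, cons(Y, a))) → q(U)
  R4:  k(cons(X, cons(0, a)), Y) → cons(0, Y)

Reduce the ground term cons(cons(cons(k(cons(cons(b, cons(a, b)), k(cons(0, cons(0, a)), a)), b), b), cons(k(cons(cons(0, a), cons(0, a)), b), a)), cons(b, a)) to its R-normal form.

cons(cons(cons(cons(0, b), b), cons(cons(0, b), a)), cons(b, a))

1. cons(cons(cons(k(cons(cons(b, cons(a, b)), k(cons(0, cons(0, a)), a)), b), b), cons(k(cons(cons(0, a), cons(0, a)), b), a)), cons(b, a))  →  cons(cons(cons(k(cons(cons(b, cons(a, b)), cons(0, a)), b), b), cons(k(cons(cons(0, a), cons(0, a)), b), a)), cons(b, a))   [R4 at 1.1.1.1.2]
2. cons(cons(cons(k(cons(cons(b, cons(a, b)), cons(0, a)), b), b), cons(k(cons(cons(0, a), cons(0, a)), b), a)), cons(b, a))  →  cons(cons(cons(cons(0, b), b), cons(k(cons(cons(0, a), cons(0, a)), b), a)), cons(b, a))   [R4 at 1.1.1]
3. cons(cons(cons(cons(0, b), b), cons(k(cons(cons(0, a), cons(0, a)), b), a)), cons(b, a))  →  cons(cons(cons(cons(0, b), b), cons(cons(0, b), a)), cons(b, a))   [R4 at 1.2.1]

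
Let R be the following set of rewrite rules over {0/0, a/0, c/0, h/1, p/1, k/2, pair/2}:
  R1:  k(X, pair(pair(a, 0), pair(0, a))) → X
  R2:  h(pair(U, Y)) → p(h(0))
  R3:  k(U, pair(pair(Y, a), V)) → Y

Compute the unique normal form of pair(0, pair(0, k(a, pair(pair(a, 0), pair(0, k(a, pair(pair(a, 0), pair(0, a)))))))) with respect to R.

1. pair(0, pair(0, k(a, pair(pair(a, 0), pair(0, k(a, pair(pair(a, 0), pair(0, a))))))))  →  pair(0, pair(0, k(a, pair(pair(a, 0), pair(0, a)))))   [R1 at 2.2.2.2.2]
2. pair(0, pair(0, k(a, pair(pair(a, 0), pair(0, a)))))  →  pair(0, pair(0, a))   [R1 at 2.2]

pair(0, pair(0, a))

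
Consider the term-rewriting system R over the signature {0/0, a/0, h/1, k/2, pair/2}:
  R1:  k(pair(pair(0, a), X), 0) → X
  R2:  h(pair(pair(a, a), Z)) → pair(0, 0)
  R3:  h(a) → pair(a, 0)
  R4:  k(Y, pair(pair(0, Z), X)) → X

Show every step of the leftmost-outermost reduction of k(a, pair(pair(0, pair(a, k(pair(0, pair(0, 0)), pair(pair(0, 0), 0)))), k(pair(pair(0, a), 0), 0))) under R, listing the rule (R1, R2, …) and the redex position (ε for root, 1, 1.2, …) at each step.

1. k(a, pair(pair(0, pair(a, k(pair(0, pair(0, 0)), pair(pair(0, 0), 0)))), k(pair(pair(0, a), 0), 0)))  →  k(pair(pair(0, a), 0), 0)   [R4 at ε]
2. k(pair(pair(0, a), 0), 0)  →  0   [R1 at ε]

0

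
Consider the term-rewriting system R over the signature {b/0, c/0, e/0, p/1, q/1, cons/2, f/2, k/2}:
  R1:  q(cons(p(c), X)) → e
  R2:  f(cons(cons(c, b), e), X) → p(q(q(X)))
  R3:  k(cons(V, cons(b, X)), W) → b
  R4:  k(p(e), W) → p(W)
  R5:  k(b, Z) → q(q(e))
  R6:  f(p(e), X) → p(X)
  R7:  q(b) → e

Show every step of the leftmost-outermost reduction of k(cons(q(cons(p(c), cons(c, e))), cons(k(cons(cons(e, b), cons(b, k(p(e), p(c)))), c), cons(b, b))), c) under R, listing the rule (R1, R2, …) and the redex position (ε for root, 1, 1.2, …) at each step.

1. k(cons(q(cons(p(c), cons(c, e))), cons(k(cons(cons(e, b), cons(b, k(p(e), p(c)))), c), cons(b, b))), c)  →  k(cons(e, cons(k(cons(cons(e, b), cons(b, k(p(e), p(c)))), c), cons(b, b))), c)   [R1 at 1.1]
2. k(cons(e, cons(k(cons(cons(e, b), cons(b, k(p(e), p(c)))), c), cons(b, b))), c)  →  k(cons(e, cons(b, cons(b, b))), c)   [R3 at 1.2.1]
3. k(cons(e, cons(b, cons(b, b))), c)  →  b   [R3 at ε]

b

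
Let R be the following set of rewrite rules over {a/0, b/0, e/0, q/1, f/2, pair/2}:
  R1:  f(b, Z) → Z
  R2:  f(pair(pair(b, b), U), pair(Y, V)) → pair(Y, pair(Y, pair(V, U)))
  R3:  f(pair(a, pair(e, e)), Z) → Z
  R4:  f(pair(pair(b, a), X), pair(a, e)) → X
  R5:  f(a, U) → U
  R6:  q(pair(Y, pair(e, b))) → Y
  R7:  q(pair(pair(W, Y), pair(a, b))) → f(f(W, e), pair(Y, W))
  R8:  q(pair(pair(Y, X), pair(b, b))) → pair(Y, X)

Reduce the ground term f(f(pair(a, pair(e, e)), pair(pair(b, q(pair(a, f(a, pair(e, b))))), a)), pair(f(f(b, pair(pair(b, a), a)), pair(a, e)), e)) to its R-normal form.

1. f(f(pair(a, pair(e, e)), pair(pair(b, q(pair(a, f(a, pair(e, b))))), a)), pair(f(f(b, pair(pair(b, a), a)), pair(a, e)), e))  →  f(pair(pair(b, q(pair(a, f(a, pair(e, b))))), a), pair(f(f(b, pair(pair(b, a), a)), pair(a, e)), e))   [R3 at 1]
2. f(pair(pair(b, q(pair(a, f(a, pair(e, b))))), a), pair(f(f(b, pair(pair(b, a), a)), pair(a, e)), e))  →  f(pair(pair(b, q(pair(a, pair(e, b)))), a), pair(f(f(b, pair(pair(b, a), a)), pair(a, e)), e))   [R5 at 1.1.2.1.2]
3. f(pair(pair(b, q(pair(a, pair(e, b)))), a), pair(f(f(b, pair(pair(b, a), a)), pair(a, e)), e))  →  f(pair(pair(b, a), a), pair(f(f(b, pair(pair(b, a), a)), pair(a, e)), e))   [R6 at 1.1.2]
4. f(pair(pair(b, a), a), pair(f(f(b, pair(pair(b, a), a)), pair(a, e)), e))  →  f(pair(pair(b, a), a), pair(f(pair(pair(b, a), a), pair(a, e)), e))   [R1 at 2.1.1]
5. f(pair(pair(b, a), a), pair(f(pair(pair(b, a), a), pair(a, e)), e))  →  f(pair(pair(b, a), a), pair(a, e))   [R4 at 2.1]
6. f(pair(pair(b, a), a), pair(a, e))  →  a   [R4 at ε]

a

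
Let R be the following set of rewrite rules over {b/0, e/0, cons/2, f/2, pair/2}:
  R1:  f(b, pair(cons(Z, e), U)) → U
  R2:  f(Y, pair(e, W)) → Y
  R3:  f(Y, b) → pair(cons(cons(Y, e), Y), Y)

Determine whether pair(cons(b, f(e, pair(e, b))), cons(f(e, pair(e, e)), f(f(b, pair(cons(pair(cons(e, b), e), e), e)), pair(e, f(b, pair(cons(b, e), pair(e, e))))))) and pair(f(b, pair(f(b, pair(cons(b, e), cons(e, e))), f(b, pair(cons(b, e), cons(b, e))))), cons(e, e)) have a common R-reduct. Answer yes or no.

Reduce t₁ = pair(cons(b, f(e, pair(e, b))), cons(f(e, pair(e, e)), f(f(b, pair(cons(pair(cons(e, b), e), e), e)), pair(e, f(b, pair(cons(b, e), pair(e, e))))))):
1. pair(cons(b, f(e, pair(e, b))), cons(f(e, pair(e, e)), f(f(b, pair(cons(pair(cons(e, b), e), e), e)), pair(e, f(b, pair(cons(b, e), pair(e, e)))))))  →  pair(cons(b, e), cons(f(e, pair(e, e)), f(f(b, pair(cons(pair(cons(e, b), e), e), e)), pair(e, f(b, pair(cons(b, e), pair(e, e)))))))   [R2 at 1.2]
2. pair(cons(b, e), cons(f(e, pair(e, e)), f(f(b, pair(cons(pair(cons(e, b), e), e), e)), pair(e, f(b, pair(cons(b, e), pair(e, e)))))))  →  pair(cons(b, e), cons(e, f(f(b, pair(cons(pair(cons(e, b), e), e), e)), pair(e, f(b, pair(cons(b, e), pair(e, e)))))))   [R2 at 2.1]
3. pair(cons(b, e), cons(e, f(f(b, pair(cons(pair(cons(e, b), e), e), e)), pair(e, f(b, pair(cons(b, e), pair(e, e)))))))  →  pair(cons(b, e), cons(e, f(b, pair(cons(pair(cons(e, b), e), e), e))))   [R2 at 2.2]
4. pair(cons(b, e), cons(e, f(b, pair(cons(pair(cons(e, b), e), e), e))))  →  pair(cons(b, e), cons(e, e))   [R1 at 2.2]

Reduce t₂ = pair(f(b, pair(f(b, pair(cons(b, e), cons(e, e))), f(b, pair(cons(b, e), cons(b, e))))), cons(e, e)):
1. pair(f(b, pair(f(b, pair(cons(b, e), cons(e, e))), f(b, pair(cons(b, e), cons(b, e))))), cons(e, e))  →  pair(f(b, pair(cons(e, e), f(b, pair(cons(b, e), cons(b, e))))), cons(e, e))   [R1 at 1.2.1]
2. pair(f(b, pair(cons(e, e), f(b, pair(cons(b, e), cons(b, e))))), cons(e, e))  →  pair(f(b, pair(cons(b, e), cons(b, e))), cons(e, e))   [R1 at 1]
3. pair(f(b, pair(cons(b, e), cons(b, e))), cons(e, e))  →  pair(cons(b, e), cons(e, e))   [R1 at 1]

yes — NF(t₁) = pair(cons(b, e), cons(e, e)), NF(t₂) = pair(cons(b, e), cons(e, e))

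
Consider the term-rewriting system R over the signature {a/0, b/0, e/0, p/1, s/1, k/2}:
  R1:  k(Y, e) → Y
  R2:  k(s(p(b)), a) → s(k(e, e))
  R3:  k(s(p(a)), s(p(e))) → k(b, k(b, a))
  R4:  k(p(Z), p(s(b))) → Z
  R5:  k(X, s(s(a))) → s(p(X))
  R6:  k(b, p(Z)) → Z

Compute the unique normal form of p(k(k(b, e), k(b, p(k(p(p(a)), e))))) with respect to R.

p(p(a))

1. p(k(k(b, e), k(b, p(k(p(p(a)), e)))))  →  p(k(b, k(b, p(k(p(p(a)), e)))))   [R1 at 1.1]
2. p(k(b, k(b, p(k(p(p(a)), e)))))  →  p(k(b, k(p(p(a)), e)))   [R6 at 1.2]
3. p(k(b, k(p(p(a)), e)))  →  p(k(b, p(p(a))))   [R1 at 1.2]
4. p(k(b, p(p(a))))  →  p(p(a))   [R6 at 1]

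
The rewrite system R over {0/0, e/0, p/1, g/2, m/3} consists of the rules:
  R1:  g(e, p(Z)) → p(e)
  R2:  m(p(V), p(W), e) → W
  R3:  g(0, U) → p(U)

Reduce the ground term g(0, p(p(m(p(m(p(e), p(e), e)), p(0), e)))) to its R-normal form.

1. g(0, p(p(m(p(m(p(e), p(e), e)), p(0), e))))  →  p(p(p(m(p(m(p(e), p(e), e)), p(0), e))))   [R3 at ε]
2. p(p(p(m(p(m(p(e), p(e), e)), p(0), e))))  →  p(p(p(0)))   [R2 at 1.1.1]

p(p(p(0)))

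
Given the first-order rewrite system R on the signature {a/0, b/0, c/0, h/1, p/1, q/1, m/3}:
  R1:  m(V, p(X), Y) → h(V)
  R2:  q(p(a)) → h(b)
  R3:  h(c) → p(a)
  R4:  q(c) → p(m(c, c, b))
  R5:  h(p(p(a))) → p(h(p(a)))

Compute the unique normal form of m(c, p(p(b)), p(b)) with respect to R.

p(a)

1. m(c, p(p(b)), p(b))  →  h(c)   [R1 at ε]
2. h(c)  →  p(a)   [R3 at ε]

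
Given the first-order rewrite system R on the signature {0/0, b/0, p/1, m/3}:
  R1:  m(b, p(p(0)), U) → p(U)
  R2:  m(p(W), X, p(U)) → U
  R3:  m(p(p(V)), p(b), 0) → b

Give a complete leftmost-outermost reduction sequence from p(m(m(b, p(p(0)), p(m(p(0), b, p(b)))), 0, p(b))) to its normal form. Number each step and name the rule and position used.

1. p(m(m(b, p(p(0)), p(m(p(0), b, p(b)))), 0, p(b)))  →  p(m(p(p(m(p(0), b, p(b)))), 0, p(b)))   [R1 at 1.1]
2. p(m(p(p(m(p(0), b, p(b)))), 0, p(b)))  →  p(b)   [R2 at 1]

p(b)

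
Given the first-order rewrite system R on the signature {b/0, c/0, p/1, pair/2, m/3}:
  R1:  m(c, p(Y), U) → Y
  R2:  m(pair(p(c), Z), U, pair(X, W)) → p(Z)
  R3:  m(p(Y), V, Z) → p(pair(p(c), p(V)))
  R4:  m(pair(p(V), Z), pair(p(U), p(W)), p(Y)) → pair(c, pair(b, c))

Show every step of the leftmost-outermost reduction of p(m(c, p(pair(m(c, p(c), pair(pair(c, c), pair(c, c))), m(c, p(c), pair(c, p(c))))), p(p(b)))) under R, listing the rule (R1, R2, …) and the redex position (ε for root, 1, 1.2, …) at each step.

p(pair(c, c))

1. p(m(c, p(pair(m(c, p(c), pair(pair(c, c), pair(c, c))), m(c, p(c), pair(c, p(c))))), p(p(b))))  →  p(pair(m(c, p(c), pair(pair(c, c), pair(c, c))), m(c, p(c), pair(c, p(c)))))   [R1 at 1]
2. p(pair(m(c, p(c), pair(pair(c, c), pair(c, c))), m(c, p(c), pair(c, p(c)))))  →  p(pair(c, m(c, p(c), pair(c, p(c)))))   [R1 at 1.1]
3. p(pair(c, m(c, p(c), pair(c, p(c)))))  →  p(pair(c, c))   [R1 at 1.2]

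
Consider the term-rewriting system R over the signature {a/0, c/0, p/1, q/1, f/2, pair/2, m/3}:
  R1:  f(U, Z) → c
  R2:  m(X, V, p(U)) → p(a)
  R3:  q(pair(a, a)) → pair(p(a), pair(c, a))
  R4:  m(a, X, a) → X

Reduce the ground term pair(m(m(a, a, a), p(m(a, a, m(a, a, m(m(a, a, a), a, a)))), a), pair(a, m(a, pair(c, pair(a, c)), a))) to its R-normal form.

pair(p(a), pair(a, pair(c, pair(a, c))))

1. pair(m(m(a, a, a), p(m(a, a, m(a, a, m(m(a, a, a), a, a)))), a), pair(a, m(a, pair(c, pair(a, c)), a)))  →  pair(m(a, p(m(a, a, m(a, a, m(m(a, a, a), a, a)))), a), pair(a, m(a, pair(c, pair(a, c)), a)))   [R4 at 1.1]
2. pair(m(a, p(m(a, a, m(a, a, m(m(a, a, a), a, a)))), a), pair(a, m(a, pair(c, pair(a, c)), a)))  →  pair(p(m(a, a, m(a, a, m(m(a, a, a), a, a)))), pair(a, m(a, pair(c, pair(a, c)), a)))   [R4 at 1]
3. pair(p(m(a, a, m(a, a, m(m(a, a, a), a, a)))), pair(a, m(a, pair(c, pair(a, c)), a)))  →  pair(p(m(a, a, m(a, a, m(a, a, a)))), pair(a, m(a, pair(c, pair(a, c)), a)))   [R4 at 1.1.3.3.1]
4. pair(p(m(a, a, m(a, a, m(a, a, a)))), pair(a, m(a, pair(c, pair(a, c)), a)))  →  pair(p(m(a, a, m(a, a, a))), pair(a, m(a, pair(c, pair(a, c)), a)))   [R4 at 1.1.3.3]
5. pair(p(m(a, a, m(a, a, a))), pair(a, m(a, pair(c, pair(a, c)), a)))  →  pair(p(m(a, a, a)), pair(a, m(a, pair(c, pair(a, c)), a)))   [R4 at 1.1.3]
6. pair(p(m(a, a, a)), pair(a, m(a, pair(c, pair(a, c)), a)))  →  pair(p(a), pair(a, m(a, pair(c, pair(a, c)), a)))   [R4 at 1.1]
7. pair(p(a), pair(a, m(a, pair(c, pair(a, c)), a)))  →  pair(p(a), pair(a, pair(c, pair(a, c))))   [R4 at 2.2]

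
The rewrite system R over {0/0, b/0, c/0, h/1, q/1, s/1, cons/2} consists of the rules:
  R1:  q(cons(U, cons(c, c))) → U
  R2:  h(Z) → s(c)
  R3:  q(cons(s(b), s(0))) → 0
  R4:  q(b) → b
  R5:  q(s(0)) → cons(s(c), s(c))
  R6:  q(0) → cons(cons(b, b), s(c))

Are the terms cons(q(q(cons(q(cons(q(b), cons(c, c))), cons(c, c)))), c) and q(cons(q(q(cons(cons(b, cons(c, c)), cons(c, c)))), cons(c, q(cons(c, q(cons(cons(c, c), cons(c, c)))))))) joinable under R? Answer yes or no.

Reduce t₁ = cons(q(q(cons(q(cons(q(b), cons(c, c))), cons(c, c)))), c):
1. cons(q(q(cons(q(cons(q(b), cons(c, c))), cons(c, c)))), c)  →  cons(q(q(cons(q(b), cons(c, c)))), c)   [R1 at 1.1]
2. cons(q(q(cons(q(b), cons(c, c)))), c)  →  cons(q(q(b)), c)   [R1 at 1.1]
3. cons(q(q(b)), c)  →  cons(q(b), c)   [R4 at 1.1]
4. cons(q(b), c)  →  cons(b, c)   [R4 at 1]

Reduce t₂ = q(cons(q(q(cons(cons(b, cons(c, c)), cons(c, c)))), cons(c, q(cons(c, q(cons(cons(c, c), cons(c, c)))))))):
1. q(cons(q(q(cons(cons(b, cons(c, c)), cons(c, c)))), cons(c, q(cons(c, q(cons(cons(c, c), cons(c, c))))))))  →  q(cons(q(cons(b, cons(c, c))), cons(c, q(cons(c, q(cons(cons(c, c), cons(c, c))))))))   [R1 at 1.1.1]
2. q(cons(q(cons(b, cons(c, c))), cons(c, q(cons(c, q(cons(cons(c, c), cons(c, c))))))))  →  q(cons(b, cons(c, q(cons(c, q(cons(cons(c, c), cons(c, c))))))))   [R1 at 1.1]
3. q(cons(b, cons(c, q(cons(c, q(cons(cons(c, c), cons(c, c))))))))  →  q(cons(b, cons(c, q(cons(c, cons(c, c))))))   [R1 at 1.2.2.1.2]
4. q(cons(b, cons(c, q(cons(c, cons(c, c))))))  →  q(cons(b, cons(c, c)))   [R1 at 1.2.2]
5. q(cons(b, cons(c, c)))  →  b   [R1 at ε]

no — NF(t₁) = cons(b, c), NF(t₂) = b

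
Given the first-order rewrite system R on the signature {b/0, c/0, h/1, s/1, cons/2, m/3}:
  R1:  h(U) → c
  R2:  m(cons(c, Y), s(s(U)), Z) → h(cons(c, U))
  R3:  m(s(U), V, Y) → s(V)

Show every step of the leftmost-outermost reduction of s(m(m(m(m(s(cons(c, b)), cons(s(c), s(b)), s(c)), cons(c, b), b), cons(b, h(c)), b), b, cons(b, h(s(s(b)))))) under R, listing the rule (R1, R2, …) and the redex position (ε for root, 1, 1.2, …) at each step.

s(s(b))

1. s(m(m(m(m(s(cons(c, b)), cons(s(c), s(b)), s(c)), cons(c, b), b), cons(b, h(c)), b), b, cons(b, h(s(s(b))))))  →  s(m(m(m(s(cons(s(c), s(b))), cons(c, b), b), cons(b, h(c)), b), b, cons(b, h(s(s(b))))))   [R3 at 1.1.1.1]
2. s(m(m(m(s(cons(s(c), s(b))), cons(c, b), b), cons(b, h(c)), b), b, cons(b, h(s(s(b))))))  →  s(m(m(s(cons(c, b)), cons(b, h(c)), b), b, cons(b, h(s(s(b))))))   [R3 at 1.1.1]
3. s(m(m(s(cons(c, b)), cons(b, h(c)), b), b, cons(b, h(s(s(b))))))  →  s(m(s(cons(b, h(c))), b, cons(b, h(s(s(b))))))   [R3 at 1.1]
4. s(m(s(cons(b, h(c))), b, cons(b, h(s(s(b))))))  →  s(s(b))   [R3 at 1]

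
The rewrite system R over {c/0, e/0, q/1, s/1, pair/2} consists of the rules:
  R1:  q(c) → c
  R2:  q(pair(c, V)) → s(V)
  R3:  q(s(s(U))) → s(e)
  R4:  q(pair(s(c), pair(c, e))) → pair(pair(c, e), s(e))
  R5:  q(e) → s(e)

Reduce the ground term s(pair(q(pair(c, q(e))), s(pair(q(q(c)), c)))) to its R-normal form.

s(pair(s(s(e)), s(pair(c, c))))

1. s(pair(q(pair(c, q(e))), s(pair(q(q(c)), c))))  →  s(pair(s(q(e)), s(pair(q(q(c)), c))))   [R2 at 1.1]
2. s(pair(s(q(e)), s(pair(q(q(c)), c))))  →  s(pair(s(s(e)), s(pair(q(q(c)), c))))   [R5 at 1.1.1]
3. s(pair(s(s(e)), s(pair(q(q(c)), c))))  →  s(pair(s(s(e)), s(pair(q(c), c))))   [R1 at 1.2.1.1.1]
4. s(pair(s(s(e)), s(pair(q(c), c))))  →  s(pair(s(s(e)), s(pair(c, c))))   [R1 at 1.2.1.1]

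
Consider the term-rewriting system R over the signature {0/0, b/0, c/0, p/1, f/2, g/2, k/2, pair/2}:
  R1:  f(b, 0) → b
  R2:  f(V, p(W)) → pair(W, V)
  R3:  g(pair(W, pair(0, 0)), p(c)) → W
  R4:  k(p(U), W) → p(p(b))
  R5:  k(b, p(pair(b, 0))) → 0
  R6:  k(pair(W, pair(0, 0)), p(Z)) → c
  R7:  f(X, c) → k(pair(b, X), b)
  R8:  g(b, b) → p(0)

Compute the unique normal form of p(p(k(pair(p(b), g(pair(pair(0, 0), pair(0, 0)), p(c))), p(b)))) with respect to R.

1. p(p(k(pair(p(b), g(pair(pair(0, 0), pair(0, 0)), p(c))), p(b))))  →  p(p(k(pair(p(b), pair(0, 0)), p(b))))   [R3 at 1.1.1.2]
2. p(p(k(pair(p(b), pair(0, 0)), p(b))))  →  p(p(c))   [R6 at 1.1]

p(p(c))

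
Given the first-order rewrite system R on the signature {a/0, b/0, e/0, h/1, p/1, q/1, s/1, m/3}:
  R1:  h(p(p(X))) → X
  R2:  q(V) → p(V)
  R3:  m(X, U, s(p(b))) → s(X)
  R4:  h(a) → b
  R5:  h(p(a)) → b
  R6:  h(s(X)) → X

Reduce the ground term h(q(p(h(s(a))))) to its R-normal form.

a

1. h(q(p(h(s(a)))))  →  h(p(p(h(s(a)))))   [R2 at 1]
2. h(p(p(h(s(a)))))  →  h(s(a))   [R1 at ε]
3. h(s(a))  →  a   [R6 at ε]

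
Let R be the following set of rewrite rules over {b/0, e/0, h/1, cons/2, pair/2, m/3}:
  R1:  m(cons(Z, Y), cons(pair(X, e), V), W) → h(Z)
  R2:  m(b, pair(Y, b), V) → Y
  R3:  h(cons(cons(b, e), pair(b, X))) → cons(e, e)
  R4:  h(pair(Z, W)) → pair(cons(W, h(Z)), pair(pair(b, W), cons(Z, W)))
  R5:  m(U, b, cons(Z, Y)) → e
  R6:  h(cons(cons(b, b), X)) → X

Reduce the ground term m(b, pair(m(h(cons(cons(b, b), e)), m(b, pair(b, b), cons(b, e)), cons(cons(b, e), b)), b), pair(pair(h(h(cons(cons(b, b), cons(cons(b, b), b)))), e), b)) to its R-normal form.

e

1. m(b, pair(m(h(cons(cons(b, b), e)), m(b, pair(b, b), cons(b, e)), cons(cons(b, e), b)), b), pair(pair(h(h(cons(cons(b, b), cons(cons(b, b), b)))), e), b))  →  m(h(cons(cons(b, b), e)), m(b, pair(b, b), cons(b, e)), cons(cons(b, e), b))   [R2 at ε]
2. m(h(cons(cons(b, b), e)), m(b, pair(b, b), cons(b, e)), cons(cons(b, e), b))  →  m(e, m(b, pair(b, b), cons(b, e)), cons(cons(b, e), b))   [R6 at 1]
3. m(e, m(b, pair(b, b), cons(b, e)), cons(cons(b, e), b))  →  m(e, b, cons(cons(b, e), b))   [R2 at 2]
4. m(e, b, cons(cons(b, e), b))  →  e   [R5 at ε]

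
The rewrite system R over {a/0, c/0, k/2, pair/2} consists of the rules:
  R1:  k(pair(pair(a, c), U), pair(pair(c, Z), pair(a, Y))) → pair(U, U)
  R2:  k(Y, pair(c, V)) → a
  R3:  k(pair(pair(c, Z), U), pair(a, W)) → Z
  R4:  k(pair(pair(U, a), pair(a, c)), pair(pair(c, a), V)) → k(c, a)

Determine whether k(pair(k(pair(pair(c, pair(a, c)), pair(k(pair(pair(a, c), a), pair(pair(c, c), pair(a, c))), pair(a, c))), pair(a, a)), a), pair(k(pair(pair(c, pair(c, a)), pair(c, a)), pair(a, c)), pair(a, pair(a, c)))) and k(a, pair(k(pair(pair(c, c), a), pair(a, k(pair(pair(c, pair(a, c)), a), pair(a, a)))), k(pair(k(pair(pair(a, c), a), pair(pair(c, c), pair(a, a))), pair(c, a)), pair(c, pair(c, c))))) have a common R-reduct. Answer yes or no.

Reduce t₁ = k(pair(k(pair(pair(c, pair(a, c)), pair(k(pair(pair(a, c), a), pair(pair(c, c), pair(a, c))), pair(a, c))), pair(a, a)), a), pair(k(pair(pair(c, pair(c, a)), pair(c, a)), pair(a, c)), pair(a, pair(a, c)))):
1. k(pair(k(pair(pair(c, pair(a, c)), pair(k(pair(pair(a, c), a), pair(pair(c, c), pair(a, c))), pair(a, c))), pair(a, a)), a), pair(k(pair(pair(c, pair(c, a)), pair(c, a)), pair(a, c)), pair(a, pair(a, c))))  →  k(pair(pair(a, c), a), pair(k(pair(pair(c, pair(c, a)), pair(c, a)), pair(a, c)), pair(a, pair(a, c))))   [R3 at 1.1]
2. k(pair(pair(a, c), a), pair(k(pair(pair(c, pair(c, a)), pair(c, a)), pair(a, c)), pair(a, pair(a, c))))  →  k(pair(pair(a, c), a), pair(pair(c, a), pair(a, pair(a, c))))   [R3 at 2.1]
3. k(pair(pair(a, c), a), pair(pair(c, a), pair(a, pair(a, c))))  →  pair(a, a)   [R1 at ε]

Reduce t₂ = k(a, pair(k(pair(pair(c, c), a), pair(a, k(pair(pair(c, pair(a, c)), a), pair(a, a)))), k(pair(k(pair(pair(a, c), a), pair(pair(c, c), pair(a, a))), pair(c, a)), pair(c, pair(c, c))))):
1. k(a, pair(k(pair(pair(c, c), a), pair(a, k(pair(pair(c, pair(a, c)), a), pair(a, a)))), k(pair(k(pair(pair(a, c), a), pair(pair(c, c), pair(a, a))), pair(c, a)), pair(c, pair(c, c)))))  →  k(a, pair(c, k(pair(k(pair(pair(a, c), a), pair(pair(c, c), pair(a, a))), pair(c, a)), pair(c, pair(c, c)))))   [R3 at 2.1]
2. k(a, pair(c, k(pair(k(pair(pair(a, c), a), pair(pair(c, c), pair(a, a))), pair(c, a)), pair(c, pair(c, c)))))  →  a   [R2 at ε]

no — NF(t₁) = pair(a, a), NF(t₂) = a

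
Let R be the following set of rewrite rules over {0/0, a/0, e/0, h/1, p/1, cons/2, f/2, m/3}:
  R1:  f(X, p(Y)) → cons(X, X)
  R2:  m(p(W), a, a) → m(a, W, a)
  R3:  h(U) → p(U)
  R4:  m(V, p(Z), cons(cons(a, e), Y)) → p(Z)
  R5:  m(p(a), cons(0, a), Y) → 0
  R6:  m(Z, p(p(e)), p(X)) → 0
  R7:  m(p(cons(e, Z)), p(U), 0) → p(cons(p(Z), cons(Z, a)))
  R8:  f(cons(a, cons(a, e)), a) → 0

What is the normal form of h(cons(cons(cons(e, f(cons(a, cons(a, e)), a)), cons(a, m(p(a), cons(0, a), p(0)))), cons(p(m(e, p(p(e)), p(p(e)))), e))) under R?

p(cons(cons(cons(e, 0), cons(a, 0)), cons(p(0), e)))

1. h(cons(cons(cons(e, f(cons(a, cons(a, e)), a)), cons(a, m(p(a), cons(0, a), p(0)))), cons(p(m(e, p(p(e)), p(p(e)))), e)))  →  p(cons(cons(cons(e, f(cons(a, cons(a, e)), a)), cons(a, m(p(a), cons(0, a), p(0)))), cons(p(m(e, p(p(e)), p(p(e)))), e)))   [R3 at ε]
2. p(cons(cons(cons(e, f(cons(a, cons(a, e)), a)), cons(a, m(p(a), cons(0, a), p(0)))), cons(p(m(e, p(p(e)), p(p(e)))), e)))  →  p(cons(cons(cons(e, 0), cons(a, m(p(a), cons(0, a), p(0)))), cons(p(m(e, p(p(e)), p(p(e)))), e)))   [R8 at 1.1.1.2]
3. p(cons(cons(cons(e, 0), cons(a, m(p(a), cons(0, a), p(0)))), cons(p(m(e, p(p(e)), p(p(e)))), e)))  →  p(cons(cons(cons(e, 0), cons(a, 0)), cons(p(m(e, p(p(e)), p(p(e)))), e)))   [R5 at 1.1.2.2]
4. p(cons(cons(cons(e, 0), cons(a, 0)), cons(p(m(e, p(p(e)), p(p(e)))), e)))  →  p(cons(cons(cons(e, 0), cons(a, 0)), cons(p(0), e)))   [R6 at 1.2.1.1]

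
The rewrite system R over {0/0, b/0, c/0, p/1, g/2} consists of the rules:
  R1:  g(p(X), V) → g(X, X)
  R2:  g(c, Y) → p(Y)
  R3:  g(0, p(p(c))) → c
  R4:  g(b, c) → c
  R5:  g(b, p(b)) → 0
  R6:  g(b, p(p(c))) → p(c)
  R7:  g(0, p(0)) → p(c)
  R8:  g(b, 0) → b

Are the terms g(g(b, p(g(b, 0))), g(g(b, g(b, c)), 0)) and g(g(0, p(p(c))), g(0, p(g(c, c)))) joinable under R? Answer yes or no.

yes — NF(t₁) = p(c), NF(t₂) = p(c)

Reduce t₁ = g(g(b, p(g(b, 0))), g(g(b, g(b, c)), 0)):
1. g(g(b, p(g(b, 0))), g(g(b, g(b, c)), 0))  →  g(g(b, p(b)), g(g(b, g(b, c)), 0))   [R8 at 1.2.1]
2. g(g(b, p(b)), g(g(b, g(b, c)), 0))  →  g(0, g(g(b, g(b, c)), 0))   [R5 at 1]
3. g(0, g(g(b, g(b, c)), 0))  →  g(0, g(g(b, c), 0))   [R4 at 2.1.2]
4. g(0, g(g(b, c), 0))  →  g(0, g(c, 0))   [R4 at 2.1]
5. g(0, g(c, 0))  →  g(0, p(0))   [R2 at 2]
6. g(0, p(0))  →  p(c)   [R7 at ε]

Reduce t₂ = g(g(0, p(p(c))), g(0, p(g(c, c)))):
1. g(g(0, p(p(c))), g(0, p(g(c, c))))  →  g(c, g(0, p(g(c, c))))   [R3 at 1]
2. g(c, g(0, p(g(c, c))))  →  p(g(0, p(g(c, c))))   [R2 at ε]
3. p(g(0, p(g(c, c))))  →  p(g(0, p(p(c))))   [R2 at 1.2.1]
4. p(g(0, p(p(c))))  →  p(c)   [R3 at 1]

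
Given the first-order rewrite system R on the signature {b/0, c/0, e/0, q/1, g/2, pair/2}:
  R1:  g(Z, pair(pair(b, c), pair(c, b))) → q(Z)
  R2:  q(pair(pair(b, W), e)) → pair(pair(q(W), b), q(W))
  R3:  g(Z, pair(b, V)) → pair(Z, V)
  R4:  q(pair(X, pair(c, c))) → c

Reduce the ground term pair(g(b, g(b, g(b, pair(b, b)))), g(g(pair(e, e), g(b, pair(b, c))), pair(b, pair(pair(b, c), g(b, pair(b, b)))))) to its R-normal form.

pair(pair(b, b), pair(pair(pair(e, e), c), pair(pair(b, c), pair(b, b))))

1. pair(g(b, g(b, g(b, pair(b, b)))), g(g(pair(e, e), g(b, pair(b, c))), pair(b, pair(pair(b, c), g(b, pair(b, b))))))  →  pair(g(b, g(b, pair(b, b))), g(g(pair(e, e), g(b, pair(b, c))), pair(b, pair(pair(b, c), g(b, pair(b, b))))))   [R3 at 1.2.2]
2. pair(g(b, g(b, pair(b, b))), g(g(pair(e, e), g(b, pair(b, c))), pair(b, pair(pair(b, c), g(b, pair(b, b))))))  →  pair(g(b, pair(b, b)), g(g(pair(e, e), g(b, pair(b, c))), pair(b, pair(pair(b, c), g(b, pair(b, b))))))   [R3 at 1.2]
3. pair(g(b, pair(b, b)), g(g(pair(e, e), g(b, pair(b, c))), pair(b, pair(pair(b, c), g(b, pair(b, b))))))  →  pair(pair(b, b), g(g(pair(e, e), g(b, pair(b, c))), pair(b, pair(pair(b, c), g(b, pair(b, b))))))   [R3 at 1]
4. pair(pair(b, b), g(g(pair(e, e), g(b, pair(b, c))), pair(b, pair(pair(b, c), g(b, pair(b, b))))))  →  pair(pair(b, b), pair(g(pair(e, e), g(b, pair(b, c))), pair(pair(b, c), g(b, pair(b, b)))))   [R3 at 2]
5. pair(pair(b, b), pair(g(pair(e, e), g(b, pair(b, c))), pair(pair(b, c), g(b, pair(b, b)))))  →  pair(pair(b, b), pair(g(pair(e, e), pair(b, c)), pair(pair(b, c), g(b, pair(b, b)))))   [R3 at 2.1.2]
6. pair(pair(b, b), pair(g(pair(e, e), pair(b, c)), pair(pair(b, c), g(b, pair(b, b)))))  →  pair(pair(b, b), pair(pair(pair(e, e), c), pair(pair(b, c), g(b, pair(b, b)))))   [R3 at 2.1]
7. pair(pair(b, b), pair(pair(pair(e, e), c), pair(pair(b, c), g(b, pair(b, b)))))  →  pair(pair(b, b), pair(pair(pair(e, e), c), pair(pair(b, c), pair(b, b))))   [R3 at 2.2.2]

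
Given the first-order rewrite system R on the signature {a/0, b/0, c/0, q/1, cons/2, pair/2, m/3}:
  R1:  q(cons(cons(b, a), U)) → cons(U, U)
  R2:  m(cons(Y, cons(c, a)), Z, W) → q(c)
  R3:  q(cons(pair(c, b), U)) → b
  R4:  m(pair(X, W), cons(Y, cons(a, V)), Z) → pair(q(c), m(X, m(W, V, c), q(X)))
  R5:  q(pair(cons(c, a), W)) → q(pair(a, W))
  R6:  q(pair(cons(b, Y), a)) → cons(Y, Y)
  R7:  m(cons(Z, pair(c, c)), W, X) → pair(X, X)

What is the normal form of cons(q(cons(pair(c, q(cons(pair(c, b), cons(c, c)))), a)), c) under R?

1. cons(q(cons(pair(c, q(cons(pair(c, b), cons(c, c)))), a)), c)  →  cons(q(cons(pair(c, b), a)), c)   [R3 at 1.1.1.2]
2. cons(q(cons(pair(c, b), a)), c)  →  cons(b, c)   [R3 at 1]

cons(b, c)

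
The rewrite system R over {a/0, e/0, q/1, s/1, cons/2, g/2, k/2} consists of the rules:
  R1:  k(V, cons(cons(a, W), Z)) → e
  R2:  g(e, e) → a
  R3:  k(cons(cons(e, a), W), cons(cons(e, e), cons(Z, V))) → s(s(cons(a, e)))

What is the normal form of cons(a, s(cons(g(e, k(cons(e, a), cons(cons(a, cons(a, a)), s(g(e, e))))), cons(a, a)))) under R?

1. cons(a, s(cons(g(e, k(cons(e, a), cons(cons(a, cons(a, a)), s(g(e, e))))), cons(a, a))))  →  cons(a, s(cons(g(e, e), cons(a, a))))   [R1 at 2.1.1.2]
2. cons(a, s(cons(g(e, e), cons(a, a))))  →  cons(a, s(cons(a, cons(a, a))))   [R2 at 2.1.1]

cons(a, s(cons(a, cons(a, a))))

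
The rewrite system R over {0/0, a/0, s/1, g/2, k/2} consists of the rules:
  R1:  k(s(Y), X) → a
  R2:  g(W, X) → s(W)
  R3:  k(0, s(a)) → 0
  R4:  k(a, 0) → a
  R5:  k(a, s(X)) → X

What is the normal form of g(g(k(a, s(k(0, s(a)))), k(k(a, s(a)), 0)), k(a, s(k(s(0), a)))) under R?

s(s(0))

1. g(g(k(a, s(k(0, s(a)))), k(k(a, s(a)), 0)), k(a, s(k(s(0), a))))  →  s(g(k(a, s(k(0, s(a)))), k(k(a, s(a)), 0)))   [R2 at ε]
2. s(g(k(a, s(k(0, s(a)))), k(k(a, s(a)), 0)))  →  s(s(k(a, s(k(0, s(a))))))   [R2 at 1]
3. s(s(k(a, s(k(0, s(a))))))  →  s(s(k(0, s(a))))   [R5 at 1.1]
4. s(s(k(0, s(a))))  →  s(s(0))   [R3 at 1.1]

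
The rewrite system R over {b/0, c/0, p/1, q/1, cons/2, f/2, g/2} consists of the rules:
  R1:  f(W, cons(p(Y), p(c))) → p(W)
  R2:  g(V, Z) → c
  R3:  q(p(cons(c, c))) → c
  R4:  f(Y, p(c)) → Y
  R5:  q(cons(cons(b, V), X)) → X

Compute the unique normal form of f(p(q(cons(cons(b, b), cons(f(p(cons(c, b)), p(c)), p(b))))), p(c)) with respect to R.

p(cons(p(cons(c, b)), p(b)))

1. f(p(q(cons(cons(b, b), cons(f(p(cons(c, b)), p(c)), p(b))))), p(c))  →  p(q(cons(cons(b, b), cons(f(p(cons(c, b)), p(c)), p(b)))))   [R4 at ε]
2. p(q(cons(cons(b, b), cons(f(p(cons(c, b)), p(c)), p(b)))))  →  p(cons(f(p(cons(c, b)), p(c)), p(b)))   [R5 at 1]
3. p(cons(f(p(cons(c, b)), p(c)), p(b)))  →  p(cons(p(cons(c, b)), p(b)))   [R4 at 1.1]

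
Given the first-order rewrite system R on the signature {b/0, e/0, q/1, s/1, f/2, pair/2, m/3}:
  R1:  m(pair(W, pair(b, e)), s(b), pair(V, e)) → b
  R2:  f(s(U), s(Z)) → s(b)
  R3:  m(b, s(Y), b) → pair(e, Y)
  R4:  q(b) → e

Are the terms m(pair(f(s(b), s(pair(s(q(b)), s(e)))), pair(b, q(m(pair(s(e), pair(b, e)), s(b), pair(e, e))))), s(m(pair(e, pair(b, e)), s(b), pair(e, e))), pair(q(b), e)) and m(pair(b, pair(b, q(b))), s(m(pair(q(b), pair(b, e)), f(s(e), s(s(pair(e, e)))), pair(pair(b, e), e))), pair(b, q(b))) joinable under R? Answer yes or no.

yes — NF(t₁) = b, NF(t₂) = b

Reduce t₁ = m(pair(f(s(b), s(pair(s(q(b)), s(e)))), pair(b, q(m(pair(s(e), pair(b, e)), s(b), pair(e, e))))), s(m(pair(e, pair(b, e)), s(b), pair(e, e))), pair(q(b), e)):
1. m(pair(f(s(b), s(pair(s(q(b)), s(e)))), pair(b, q(m(pair(s(e), pair(b, e)), s(b), pair(e, e))))), s(m(pair(e, pair(b, e)), s(b), pair(e, e))), pair(q(b), e))  →  m(pair(s(b), pair(b, q(m(pair(s(e), pair(b, e)), s(b), pair(e, e))))), s(m(pair(e, pair(b, e)), s(b), pair(e, e))), pair(q(b), e))   [R2 at 1.1]
2. m(pair(s(b), pair(b, q(m(pair(s(e), pair(b, e)), s(b), pair(e, e))))), s(m(pair(e, pair(b, e)), s(b), pair(e, e))), pair(q(b), e))  →  m(pair(s(b), pair(b, q(b))), s(m(pair(e, pair(b, e)), s(b), pair(e, e))), pair(q(b), e))   [R1 at 1.2.2.1]
3. m(pair(s(b), pair(b, q(b))), s(m(pair(e, pair(b, e)), s(b), pair(e, e))), pair(q(b), e))  →  m(pair(s(b), pair(b, e)), s(m(pair(e, pair(b, e)), s(b), pair(e, e))), pair(q(b), e))   [R4 at 1.2.2]
4. m(pair(s(b), pair(b, e)), s(m(pair(e, pair(b, e)), s(b), pair(e, e))), pair(q(b), e))  →  m(pair(s(b), pair(b, e)), s(b), pair(q(b), e))   [R1 at 2.1]
5. m(pair(s(b), pair(b, e)), s(b), pair(q(b), e))  →  b   [R1 at ε]

Reduce t₂ = m(pair(b, pair(b, q(b))), s(m(pair(q(b), pair(b, e)), f(s(e), s(s(pair(e, e)))), pair(pair(b, e), e))), pair(b, q(b))):
1. m(pair(b, pair(b, q(b))), s(m(pair(q(b), pair(b, e)), f(s(e), s(s(pair(e, e)))), pair(pair(b, e), e))), pair(b, q(b)))  →  m(pair(b, pair(b, e)), s(m(pair(q(b), pair(b, e)), f(s(e), s(s(pair(e, e)))), pair(pair(b, e), e))), pair(b, q(b)))   [R4 at 1.2.2]
2. m(pair(b, pair(b, e)), s(m(pair(q(b), pair(b, e)), f(s(e), s(s(pair(e, e)))), pair(pair(b, e), e))), pair(b, q(b)))  →  m(pair(b, pair(b, e)), s(m(pair(e, pair(b, e)), f(s(e), s(s(pair(e, e)))), pair(pair(b, e), e))), pair(b, q(b)))   [R4 at 2.1.1.1]
3. m(pair(b, pair(b, e)), s(m(pair(e, pair(b, e)), f(s(e), s(s(pair(e, e)))), pair(pair(b, e), e))), pair(b, q(b)))  →  m(pair(b, pair(b, e)), s(m(pair(e, pair(b, e)), s(b), pair(pair(b, e), e))), pair(b, q(b)))   [R2 at 2.1.2]
4. m(pair(b, pair(b, e)), s(m(pair(e, pair(b, e)), s(b), pair(pair(b, e), e))), pair(b, q(b)))  →  m(pair(b, pair(b, e)), s(b), pair(b, q(b)))   [R1 at 2.1]
5. m(pair(b, pair(b, e)), s(b), pair(b, q(b)))  →  m(pair(b, pair(b, e)), s(b), pair(b, e))   [R4 at 3.2]
6. m(pair(b, pair(b, e)), s(b), pair(b, e))  →  b   [R1 at ε]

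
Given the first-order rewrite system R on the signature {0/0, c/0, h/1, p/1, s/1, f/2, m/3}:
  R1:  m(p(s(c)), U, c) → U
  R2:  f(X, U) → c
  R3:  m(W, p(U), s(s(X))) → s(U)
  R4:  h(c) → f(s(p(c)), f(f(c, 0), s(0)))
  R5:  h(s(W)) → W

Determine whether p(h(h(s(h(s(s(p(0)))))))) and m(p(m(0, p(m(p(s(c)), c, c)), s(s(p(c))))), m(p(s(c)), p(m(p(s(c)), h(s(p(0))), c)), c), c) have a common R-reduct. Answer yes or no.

Reduce t₁ = p(h(h(s(h(s(s(p(0)))))))):
1. p(h(h(s(h(s(s(p(0))))))))  →  p(h(h(s(s(p(0))))))   [R5 at 1.1]
2. p(h(h(s(s(p(0))))))  →  p(h(s(p(0))))   [R5 at 1.1]
3. p(h(s(p(0))))  →  p(p(0))   [R5 at 1]

Reduce t₂ = m(p(m(0, p(m(p(s(c)), c, c)), s(s(p(c))))), m(p(s(c)), p(m(p(s(c)), h(s(p(0))), c)), c), c):
1. m(p(m(0, p(m(p(s(c)), c, c)), s(s(p(c))))), m(p(s(c)), p(m(p(s(c)), h(s(p(0))), c)), c), c)  →  m(p(s(m(p(s(c)), c, c))), m(p(s(c)), p(m(p(s(c)), h(s(p(0))), c)), c), c)   [R3 at 1.1]
2. m(p(s(m(p(s(c)), c, c))), m(p(s(c)), p(m(p(s(c)), h(s(p(0))), c)), c), c)  →  m(p(s(c)), m(p(s(c)), p(m(p(s(c)), h(s(p(0))), c)), c), c)   [R1 at 1.1.1]
3. m(p(s(c)), m(p(s(c)), p(m(p(s(c)), h(s(p(0))), c)), c), c)  →  m(p(s(c)), p(m(p(s(c)), h(s(p(0))), c)), c)   [R1 at ε]
4. m(p(s(c)), p(m(p(s(c)), h(s(p(0))), c)), c)  →  p(m(p(s(c)), h(s(p(0))), c))   [R1 at ε]
5. p(m(p(s(c)), h(s(p(0))), c))  →  p(h(s(p(0))))   [R1 at 1]
6. p(h(s(p(0))))  →  p(p(0))   [R5 at 1]

yes — NF(t₁) = p(p(0)), NF(t₂) = p(p(0))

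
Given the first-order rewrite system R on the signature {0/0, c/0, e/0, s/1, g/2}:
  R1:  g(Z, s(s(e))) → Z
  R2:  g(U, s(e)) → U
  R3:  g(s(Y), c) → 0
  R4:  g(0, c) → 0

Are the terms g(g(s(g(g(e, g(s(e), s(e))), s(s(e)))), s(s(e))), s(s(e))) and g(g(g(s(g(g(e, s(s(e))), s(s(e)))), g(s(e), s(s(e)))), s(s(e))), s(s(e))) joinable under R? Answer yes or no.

Reduce t₁ = g(g(s(g(g(e, g(s(e), s(e))), s(s(e)))), s(s(e))), s(s(e))):
1. g(g(s(g(g(e, g(s(e), s(e))), s(s(e)))), s(s(e))), s(s(e)))  →  g(s(g(g(e, g(s(e), s(e))), s(s(e)))), s(s(e)))   [R1 at ε]
2. g(s(g(g(e, g(s(e), s(e))), s(s(e)))), s(s(e)))  →  s(g(g(e, g(s(e), s(e))), s(s(e))))   [R1 at ε]
3. s(g(g(e, g(s(e), s(e))), s(s(e))))  →  s(g(e, g(s(e), s(e))))   [R1 at 1]
4. s(g(e, g(s(e), s(e))))  →  s(g(e, s(e)))   [R2 at 1.2]
5. s(g(e, s(e)))  →  s(e)   [R2 at 1]

Reduce t₂ = g(g(g(s(g(g(e, s(s(e))), s(s(e)))), g(s(e), s(s(e)))), s(s(e))), s(s(e))):
1. g(g(g(s(g(g(e, s(s(e))), s(s(e)))), g(s(e), s(s(e)))), s(s(e))), s(s(e)))  →  g(g(s(g(g(e, s(s(e))), s(s(e)))), g(s(e), s(s(e)))), s(s(e)))   [R1 at ε]
2. g(g(s(g(g(e, s(s(e))), s(s(e)))), g(s(e), s(s(e)))), s(s(e)))  →  g(s(g(g(e, s(s(e))), s(s(e)))), g(s(e), s(s(e))))   [R1 at ε]
3. g(s(g(g(e, s(s(e))), s(s(e)))), g(s(e), s(s(e))))  →  g(s(g(e, s(s(e)))), g(s(e), s(s(e))))   [R1 at 1.1]
4. g(s(g(e, s(s(e)))), g(s(e), s(s(e))))  →  g(s(e), g(s(e), s(s(e))))   [R1 at 1.1]
5. g(s(e), g(s(e), s(s(e))))  →  g(s(e), s(e))   [R1 at 2]
6. g(s(e), s(e))  →  s(e)   [R2 at ε]

yes — NF(t₁) = s(e), NF(t₂) = s(e)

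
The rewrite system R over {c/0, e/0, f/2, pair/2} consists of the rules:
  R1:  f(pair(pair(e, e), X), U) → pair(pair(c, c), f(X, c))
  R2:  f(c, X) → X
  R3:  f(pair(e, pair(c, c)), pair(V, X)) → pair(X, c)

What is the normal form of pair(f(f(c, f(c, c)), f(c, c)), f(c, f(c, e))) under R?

1. pair(f(f(c, f(c, c)), f(c, c)), f(c, f(c, e)))  →  pair(f(f(c, c), f(c, c)), f(c, f(c, e)))   [R2 at 1.1]
2. pair(f(f(c, c), f(c, c)), f(c, f(c, e)))  →  pair(f(c, f(c, c)), f(c, f(c, e)))   [R2 at 1.1]
3. pair(f(c, f(c, c)), f(c, f(c, e)))  →  pair(f(c, c), f(c, f(c, e)))   [R2 at 1]
4. pair(f(c, c), f(c, f(c, e)))  →  pair(c, f(c, f(c, e)))   [R2 at 1]
5. pair(c, f(c, f(c, e)))  →  pair(c, f(c, e))   [R2 at 2]
6. pair(c, f(c, e))  →  pair(c, e)   [R2 at 2]

pair(c, e)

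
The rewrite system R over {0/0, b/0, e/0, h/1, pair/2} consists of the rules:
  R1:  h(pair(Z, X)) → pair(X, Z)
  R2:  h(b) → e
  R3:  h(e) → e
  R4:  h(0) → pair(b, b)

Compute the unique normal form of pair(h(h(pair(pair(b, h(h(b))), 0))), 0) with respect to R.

pair(pair(pair(b, e), 0), 0)

1. pair(h(h(pair(pair(b, h(h(b))), 0))), 0)  →  pair(h(pair(0, pair(b, h(h(b))))), 0)   [R1 at 1.1]
2. pair(h(pair(0, pair(b, h(h(b))))), 0)  →  pair(pair(pair(b, h(h(b))), 0), 0)   [R1 at 1]
3. pair(pair(pair(b, h(h(b))), 0), 0)  →  pair(pair(pair(b, h(e)), 0), 0)   [R2 at 1.1.2.1]
4. pair(pair(pair(b, h(e)), 0), 0)  →  pair(pair(pair(b, e), 0), 0)   [R3 at 1.1.2]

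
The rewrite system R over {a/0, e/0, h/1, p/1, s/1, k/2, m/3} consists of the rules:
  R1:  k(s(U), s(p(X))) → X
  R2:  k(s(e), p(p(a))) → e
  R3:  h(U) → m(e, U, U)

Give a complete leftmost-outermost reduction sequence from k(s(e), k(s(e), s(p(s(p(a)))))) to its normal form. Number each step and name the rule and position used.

a

1. k(s(e), k(s(e), s(p(s(p(a))))))  →  k(s(e), s(p(a)))   [R1 at 2]
2. k(s(e), s(p(a)))  →  a   [R1 at ε]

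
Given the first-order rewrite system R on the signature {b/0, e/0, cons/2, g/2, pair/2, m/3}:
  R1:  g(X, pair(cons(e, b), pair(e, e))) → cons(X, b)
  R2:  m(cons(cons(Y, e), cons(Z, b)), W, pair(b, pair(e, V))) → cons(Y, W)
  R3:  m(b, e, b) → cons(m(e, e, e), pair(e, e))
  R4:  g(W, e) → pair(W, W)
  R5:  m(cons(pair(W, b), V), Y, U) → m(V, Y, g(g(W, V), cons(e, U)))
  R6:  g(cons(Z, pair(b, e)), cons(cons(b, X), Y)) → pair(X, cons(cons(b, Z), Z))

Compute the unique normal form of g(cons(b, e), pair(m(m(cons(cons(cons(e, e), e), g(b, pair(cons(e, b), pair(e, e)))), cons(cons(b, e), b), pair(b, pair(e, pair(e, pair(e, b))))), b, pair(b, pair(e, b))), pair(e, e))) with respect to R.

1. g(cons(b, e), pair(m(m(cons(cons(cons(e, e), e), g(b, pair(cons(e, b), pair(e, e)))), cons(cons(b, e), b), pair(b, pair(e, pair(e, pair(e, b))))), b, pair(b, pair(e, b))), pair(e, e)))  →  g(cons(b, e), pair(m(m(cons(cons(cons(e, e), e), cons(b, b)), cons(cons(b, e), b), pair(b, pair(e, pair(e, pair(e, b))))), b, pair(b, pair(e, b))), pair(e, e)))   [R1 at 2.1.1.1.2]
2. g(cons(b, e), pair(m(m(cons(cons(cons(e, e), e), cons(b, b)), cons(cons(b, e), b), pair(b, pair(e, pair(e, pair(e, b))))), b, pair(b, pair(e, b))), pair(e, e)))  →  g(cons(b, e), pair(m(cons(cons(e, e), cons(cons(b, e), b)), b, pair(b, pair(e, b))), pair(e, e)))   [R2 at 2.1.1]
3. g(cons(b, e), pair(m(cons(cons(e, e), cons(cons(b, e), b)), b, pair(b, pair(e, b))), pair(e, e)))  →  g(cons(b, e), pair(cons(e, b), pair(e, e)))   [R2 at 2.1]
4. g(cons(b, e), pair(cons(e, b), pair(e, e)))  →  cons(cons(b, e), b)   [R1 at ε]

cons(cons(b, e), b)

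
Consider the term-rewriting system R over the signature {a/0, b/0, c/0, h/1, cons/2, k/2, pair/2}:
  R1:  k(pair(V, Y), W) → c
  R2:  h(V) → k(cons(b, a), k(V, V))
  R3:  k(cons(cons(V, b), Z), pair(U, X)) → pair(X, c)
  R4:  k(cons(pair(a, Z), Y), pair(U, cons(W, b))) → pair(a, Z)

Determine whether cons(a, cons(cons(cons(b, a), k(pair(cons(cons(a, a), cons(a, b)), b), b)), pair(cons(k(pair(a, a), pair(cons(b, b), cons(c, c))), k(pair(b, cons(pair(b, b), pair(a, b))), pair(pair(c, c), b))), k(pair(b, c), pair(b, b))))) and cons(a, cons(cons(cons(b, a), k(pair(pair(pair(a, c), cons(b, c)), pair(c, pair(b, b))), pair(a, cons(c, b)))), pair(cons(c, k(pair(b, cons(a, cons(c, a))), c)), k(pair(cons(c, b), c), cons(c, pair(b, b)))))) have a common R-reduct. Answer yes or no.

yes — NF(t₁) = cons(a, cons(cons(cons(b, a), c), pair(cons(c, c), c))), NF(t₂) = cons(a, cons(cons(cons(b, a), c), pair(cons(c, c), c)))

Reduce t₁ = cons(a, cons(cons(cons(b, a), k(pair(cons(cons(a, a), cons(a, b)), b), b)), pair(cons(k(pair(a, a), pair(cons(b, b), cons(c, c))), k(pair(b, cons(pair(b, b), pair(a, b))), pair(pair(c, c), b))), k(pair(b, c), pair(b, b))))):
1. cons(a, cons(cons(cons(b, a), k(pair(cons(cons(a, a), cons(a, b)), b), b)), pair(cons(k(pair(a, a), pair(cons(b, b), cons(c, c))), k(pair(b, cons(pair(b, b), pair(a, b))), pair(pair(c, c), b))), k(pair(b, c), pair(b, b)))))  →  cons(a, cons(cons(cons(b, a), c), pair(cons(k(pair(a, a), pair(cons(b, b), cons(c, c))), k(pair(b, cons(pair(b, b), pair(a, b))), pair(pair(c, c), b))), k(pair(b, c), pair(b, b)))))   [R1 at 2.1.2]
2. cons(a, cons(cons(cons(b, a), c), pair(cons(k(pair(a, a), pair(cons(b, b), cons(c, c))), k(pair(b, cons(pair(b, b), pair(a, b))), pair(pair(c, c), b))), k(pair(b, c), pair(b, b)))))  →  cons(a, cons(cons(cons(b, a), c), pair(cons(c, k(pair(b, cons(pair(b, b), pair(a, b))), pair(pair(c, c), b))), k(pair(b, c), pair(b, b)))))   [R1 at 2.2.1.1]
3. cons(a, cons(cons(cons(b, a), c), pair(cons(c, k(pair(b, cons(pair(b, b), pair(a, b))), pair(pair(c, c), b))), k(pair(b, c), pair(b, b)))))  →  cons(a, cons(cons(cons(b, a), c), pair(cons(c, c), k(pair(b, c), pair(b, b)))))   [R1 at 2.2.1.2]
4. cons(a, cons(cons(cons(b, a), c), pair(cons(c, c), k(pair(b, c), pair(b, b)))))  →  cons(a, cons(cons(cons(b, a), c), pair(cons(c, c), c)))   [R1 at 2.2.2]

Reduce t₂ = cons(a, cons(cons(cons(b, a), k(pair(pair(pair(a, c), cons(b, c)), pair(c, pair(b, b))), pair(a, cons(c, b)))), pair(cons(c, k(pair(b, cons(a, cons(c, a))), c)), k(pair(cons(c, b), c), cons(c, pair(b, b)))))):
1. cons(a, cons(cons(cons(b, a), k(pair(pair(pair(a, c), cons(b, c)), pair(c, pair(b, b))), pair(a, cons(c, b)))), pair(cons(c, k(pair(b, cons(a, cons(c, a))), c)), k(pair(cons(c, b), c), cons(c, pair(b, b))))))  →  cons(a, cons(cons(cons(b, a), c), pair(cons(c, k(pair(b, cons(a, cons(c, a))), c)), k(pair(cons(c, b), c), cons(c, pair(b, b))))))   [R1 at 2.1.2]
2. cons(a, cons(cons(cons(b, a), c), pair(cons(c, k(pair(b, cons(a, cons(c, a))), c)), k(pair(cons(c, b), c), cons(c, pair(b, b))))))  →  cons(a, cons(cons(cons(b, a), c), pair(cons(c, c), k(pair(cons(c, b), c), cons(c, pair(b, b))))))   [R1 at 2.2.1.2]
3. cons(a, cons(cons(cons(b, a), c), pair(cons(c, c), k(pair(cons(c, b), c), cons(c, pair(b, b))))))  →  cons(a, cons(cons(cons(b, a), c), pair(cons(c, c), c)))   [R1 at 2.2.2]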